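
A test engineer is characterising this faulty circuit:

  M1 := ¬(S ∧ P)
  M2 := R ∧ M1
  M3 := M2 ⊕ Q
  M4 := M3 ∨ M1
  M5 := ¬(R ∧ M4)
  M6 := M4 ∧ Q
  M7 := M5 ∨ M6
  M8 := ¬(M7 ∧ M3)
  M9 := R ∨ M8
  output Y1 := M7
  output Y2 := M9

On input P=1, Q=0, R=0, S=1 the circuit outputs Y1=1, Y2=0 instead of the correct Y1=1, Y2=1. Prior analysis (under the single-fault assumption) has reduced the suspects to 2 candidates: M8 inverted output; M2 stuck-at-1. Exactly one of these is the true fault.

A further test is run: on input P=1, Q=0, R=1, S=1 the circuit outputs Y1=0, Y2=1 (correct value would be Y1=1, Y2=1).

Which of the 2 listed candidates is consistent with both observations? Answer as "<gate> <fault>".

Evaluate each candidate on input P=1, Q=0, R=1, S=1:
  M8 inverted output: M1=0, M2=0, M3=0, M4=0, M5=1, M6=0, M7=1, M8=0 [inverted output], M9=1 → Y1=1, Y2=1 — eliminated
  M2 stuck-at-1: M1=0, M2=1 [stuck-at-1], M3=1, M4=1, M5=0, M6=0, M7=0, M8=1, M9=1 → Y1=0, Y2=1 — matches
Only M2 stuck-at-1 reproduces the observed Y1=0, Y2=1.

M2 stuck-at-1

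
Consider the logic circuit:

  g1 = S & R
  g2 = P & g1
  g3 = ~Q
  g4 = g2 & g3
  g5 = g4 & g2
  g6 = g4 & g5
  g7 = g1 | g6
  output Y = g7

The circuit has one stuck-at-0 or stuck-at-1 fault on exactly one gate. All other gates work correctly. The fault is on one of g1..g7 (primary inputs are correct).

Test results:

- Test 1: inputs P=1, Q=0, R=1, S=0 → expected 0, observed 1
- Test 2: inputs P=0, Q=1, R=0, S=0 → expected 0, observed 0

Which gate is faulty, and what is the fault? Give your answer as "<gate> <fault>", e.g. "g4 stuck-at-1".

g2 stuck-at-1

Fault-free values for test 1 (P=1, Q=0, R=1, S=0): g1=0, g2=0, g3=1, g4=0, g5=0, g6=0, g7=0, giving Y=0. Observed 1.
Test 1: faults giving observed 1 are {g1 stuck-at-1, g2 stuck-at-1, g6 stuck-at-1, g7 stuck-at-1}.
Test 2 (P=0, Q=1, R=0, S=0): fault-free g1=0, g2=0, g3=0, g4=0, g5=0, g6=0, g7=0 → 0; observed 0. Eliminates g1 stuck-at-1, g6 stuck-at-1, g7 stuck-at-1.
Only g2 stuck-at-1 is consistent with every test.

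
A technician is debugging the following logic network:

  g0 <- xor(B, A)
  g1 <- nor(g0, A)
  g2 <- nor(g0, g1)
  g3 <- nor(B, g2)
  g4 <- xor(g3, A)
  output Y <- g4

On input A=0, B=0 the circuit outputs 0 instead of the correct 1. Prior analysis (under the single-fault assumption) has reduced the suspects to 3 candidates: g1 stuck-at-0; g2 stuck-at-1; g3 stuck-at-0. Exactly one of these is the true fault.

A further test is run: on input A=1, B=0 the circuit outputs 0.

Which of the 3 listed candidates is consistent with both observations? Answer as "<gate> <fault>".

Evaluate each candidate on input A=1, B=0:
  g1 stuck-at-0: g0=1, g1=0 [stuck-at-0], g2=0, g3=1, g4=0 → 0 — matches
  g2 stuck-at-1: g0=1, g1=0, g2=1 [stuck-at-1], g3=0, g4=1 → 1 — eliminated
  g3 stuck-at-0: g0=1, g1=0, g2=0, g3=0 [stuck-at-0], g4=1 → 1 — eliminated
Only g1 stuck-at-0 reproduces the observed 0.

g1 stuck-at-0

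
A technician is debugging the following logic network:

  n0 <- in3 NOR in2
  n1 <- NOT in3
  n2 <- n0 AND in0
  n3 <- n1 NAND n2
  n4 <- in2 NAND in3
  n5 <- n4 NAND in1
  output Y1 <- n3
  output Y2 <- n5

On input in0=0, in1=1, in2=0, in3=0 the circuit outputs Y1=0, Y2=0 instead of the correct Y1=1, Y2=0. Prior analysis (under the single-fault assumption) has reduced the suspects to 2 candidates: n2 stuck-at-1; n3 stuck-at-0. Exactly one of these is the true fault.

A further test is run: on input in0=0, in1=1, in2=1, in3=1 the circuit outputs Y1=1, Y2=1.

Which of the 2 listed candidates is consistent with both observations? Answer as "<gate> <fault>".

Evaluate each candidate on input in0=0, in1=1, in2=1, in3=1:
  n2 stuck-at-1: n0=0, n1=0, n2=1 [stuck-at-1], n3=1, n4=0, n5=1 → Y1=1, Y2=1 — matches
  n3 stuck-at-0: n0=0, n1=0, n2=0, n3=0 [stuck-at-0], n4=0, n5=1 → Y1=0, Y2=1 — eliminated
Only n2 stuck-at-1 reproduces the observed Y1=1, Y2=1.

n2 stuck-at-1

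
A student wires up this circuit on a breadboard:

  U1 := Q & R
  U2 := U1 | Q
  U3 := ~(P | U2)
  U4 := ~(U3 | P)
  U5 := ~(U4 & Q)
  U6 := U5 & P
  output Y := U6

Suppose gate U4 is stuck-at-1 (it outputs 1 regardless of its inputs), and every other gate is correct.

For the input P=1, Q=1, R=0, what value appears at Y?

0

Propagate with U4 forced: U1=0, U2=1, U3=0, U4=1 [stuck-at-1], U5=0, U6=0.
So Y = 0. (Without the fault it would be 1.)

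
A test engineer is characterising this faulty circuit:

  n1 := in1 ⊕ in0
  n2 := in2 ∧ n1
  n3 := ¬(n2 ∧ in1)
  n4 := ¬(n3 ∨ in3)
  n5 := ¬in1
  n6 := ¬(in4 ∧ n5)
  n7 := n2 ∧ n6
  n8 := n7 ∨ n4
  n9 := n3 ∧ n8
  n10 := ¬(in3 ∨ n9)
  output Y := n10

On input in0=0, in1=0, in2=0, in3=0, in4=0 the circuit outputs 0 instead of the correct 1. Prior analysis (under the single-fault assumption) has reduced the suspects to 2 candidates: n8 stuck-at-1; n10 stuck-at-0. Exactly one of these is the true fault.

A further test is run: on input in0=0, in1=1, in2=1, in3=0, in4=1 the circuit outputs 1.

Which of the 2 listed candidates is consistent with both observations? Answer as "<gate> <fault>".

n8 stuck-at-1

Evaluate each candidate on input in0=0, in1=1, in2=1, in3=0, in4=1:
  n8 stuck-at-1: n1=1, n2=1, n3=0, n4=1, n5=0, n6=1, n7=1, n8=1 [stuck-at-1], n9=0, n10=1 → 1 — matches
  n10 stuck-at-0: n1=1, n2=1, n3=0, n4=1, n5=0, n6=1, n7=1, n8=1, n9=0, n10=0 [stuck-at-0] → 0 — eliminated
Only n8 stuck-at-1 reproduces the observed 1.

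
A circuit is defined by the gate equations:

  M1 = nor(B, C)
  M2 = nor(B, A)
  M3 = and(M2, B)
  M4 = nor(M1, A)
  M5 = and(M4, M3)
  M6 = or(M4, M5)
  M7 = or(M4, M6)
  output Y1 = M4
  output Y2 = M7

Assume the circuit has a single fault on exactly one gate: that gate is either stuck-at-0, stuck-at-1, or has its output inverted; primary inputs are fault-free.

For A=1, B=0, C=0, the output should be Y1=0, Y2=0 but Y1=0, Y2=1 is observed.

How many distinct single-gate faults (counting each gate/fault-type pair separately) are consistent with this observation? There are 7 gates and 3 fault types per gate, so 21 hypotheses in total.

Fault-free: M1=1, M2=0, M3=0, M4=0, M5=0, M6=0, M7=0 → Y1=0, Y2=0. Observed Y1=0, Y2=1.
  M1: none of the 3 fault types match ✗
  M2: none of the 3 fault types match ✗
  M3: none of the 3 fault types match ✗
  M4: none of the 3 fault types match ✗
  M5: stuck-at-1, inverted output ✓; others ✗
  M6: stuck-at-1, inverted output ✓; others ✗
  M7: stuck-at-1, inverted output ✓; others ✗
Consistent faults: {M5 stuck-at-1, M5 inverted output, M6 stuck-at-1, M6 inverted output, M7 stuck-at-1, M7 inverted output} — 6 in all.

6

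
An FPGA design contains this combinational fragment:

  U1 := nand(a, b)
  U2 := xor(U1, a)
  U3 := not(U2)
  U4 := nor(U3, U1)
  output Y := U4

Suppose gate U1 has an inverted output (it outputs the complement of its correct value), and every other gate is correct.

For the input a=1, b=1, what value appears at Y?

Propagate with U1 forced: U1=1 [inverted output], U2=0, U3=1, U4=0.
So Y = 0. (Without the fault it would be 1.)

0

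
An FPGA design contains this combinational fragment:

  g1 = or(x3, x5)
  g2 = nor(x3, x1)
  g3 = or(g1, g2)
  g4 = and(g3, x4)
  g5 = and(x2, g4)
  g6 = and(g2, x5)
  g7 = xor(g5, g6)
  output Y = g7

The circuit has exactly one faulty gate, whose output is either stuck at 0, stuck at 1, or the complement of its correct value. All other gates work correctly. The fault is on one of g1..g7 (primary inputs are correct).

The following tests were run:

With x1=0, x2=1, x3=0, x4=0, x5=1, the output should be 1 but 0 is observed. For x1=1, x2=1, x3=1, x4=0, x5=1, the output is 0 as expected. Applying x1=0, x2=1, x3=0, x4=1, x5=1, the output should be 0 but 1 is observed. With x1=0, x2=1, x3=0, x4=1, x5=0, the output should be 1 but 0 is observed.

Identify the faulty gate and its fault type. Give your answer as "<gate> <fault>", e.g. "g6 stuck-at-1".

Fault-free values for test 1 (x1=0, x2=1, x3=0, x4=0, x5=1): g1=1, g2=1, g3=1, g4=0, g5=0, g6=1, g7=1, giving Y=1. Observed 0.
Test 1: faults giving observed 0 are {g2 stuck-at-0, g2 inverted output, g4 stuck-at-1, g4 inverted output, g5 stuck-at-1, g5 inverted output, g6 stuck-at-0, g6 inverted output, g7 stuck-at-0, g7 inverted output}.
Test 2 (x1=1, x2=1, x3=1, x4=0, x5=1): fault-free g1=1, g2=0, g3=1, g4=0, g5=0, g6=0, g7=0 → 0; observed 0. Eliminates g2 inverted output, g4 stuck-at-1, g4 inverted output, g5 stuck-at-1, g5 inverted output, g6 inverted output, g7 inverted output.
Test 3 (x1=0, x2=1, x3=0, x4=1, x5=1): fault-free g1=1, g2=1, g3=1, g4=1, g5=1, g6=1, g7=0 → 0; observed 1. Eliminates g7 stuck-at-0.
Test 4 (x1=0, x2=1, x3=0, x4=1, x5=0): fault-free g1=0, g2=1, g3=1, g4=1, g5=1, g6=0, g7=1 → 1; observed 0. Eliminates g6 stuck-at-0.
Only g2 stuck-at-0 is consistent with every test.

g2 stuck-at-0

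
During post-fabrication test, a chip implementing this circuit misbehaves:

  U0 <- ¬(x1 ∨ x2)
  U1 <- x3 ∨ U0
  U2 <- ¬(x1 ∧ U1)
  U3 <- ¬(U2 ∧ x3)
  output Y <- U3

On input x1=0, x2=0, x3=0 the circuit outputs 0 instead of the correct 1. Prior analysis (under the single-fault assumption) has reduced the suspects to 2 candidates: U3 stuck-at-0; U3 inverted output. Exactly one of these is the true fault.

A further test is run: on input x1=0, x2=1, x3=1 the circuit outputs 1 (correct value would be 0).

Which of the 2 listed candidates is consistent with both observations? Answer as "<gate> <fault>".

Evaluate each candidate on input x1=0, x2=1, x3=1:
  U3 stuck-at-0: U0=0, U1=1, U2=1, U3=0 [stuck-at-0] → 0 — eliminated
  U3 inverted output: U0=0, U1=1, U2=1, U3=1 [inverted output] → 1 — matches
Only U3 inverted output reproduces the observed 1.

U3 inverted output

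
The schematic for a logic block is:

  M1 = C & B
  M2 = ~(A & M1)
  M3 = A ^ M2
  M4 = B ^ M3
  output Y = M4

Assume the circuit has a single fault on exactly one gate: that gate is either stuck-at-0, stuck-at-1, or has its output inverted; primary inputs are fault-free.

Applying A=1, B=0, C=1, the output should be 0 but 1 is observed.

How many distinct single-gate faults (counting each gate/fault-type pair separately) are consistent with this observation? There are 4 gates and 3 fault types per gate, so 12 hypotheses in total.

8

Fault-free: M1=0, M2=1, M3=0, M4=0 → 0. Observed 1.
  M1 stuck-at-0: output 0 ✗
  M1 stuck-at-1: output 1 ✓
  M1 inverted output: output 1 ✓
  M2 stuck-at-0: output 1 ✓
  M2 stuck-at-1: output 0 ✗
  M2 inverted output: output 1 ✓
  M3 stuck-at-0: output 0 ✗
  M3 stuck-at-1: output 1 ✓
  M3 inverted output: output 1 ✓
  M4 stuck-at-0: output 0 ✗
  M4 stuck-at-1: output 1 ✓
  M4 inverted output: output 1 ✓
Consistent faults: {M1 stuck-at-1, M1 inverted output, M2 stuck-at-0, M2 inverted output, M3 stuck-at-1, M3 inverted output, M4 stuck-at-1, M4 inverted output} — 8 in all.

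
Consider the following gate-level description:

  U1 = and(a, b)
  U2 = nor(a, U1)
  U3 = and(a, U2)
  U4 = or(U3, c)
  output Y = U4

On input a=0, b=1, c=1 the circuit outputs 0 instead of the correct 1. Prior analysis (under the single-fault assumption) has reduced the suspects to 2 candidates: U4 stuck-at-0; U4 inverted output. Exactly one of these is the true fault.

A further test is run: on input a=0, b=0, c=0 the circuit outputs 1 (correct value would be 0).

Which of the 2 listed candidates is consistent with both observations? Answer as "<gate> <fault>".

Evaluate each candidate on input a=0, b=0, c=0:
  U4 stuck-at-0: U1=0, U2=1, U3=0, U4=0 [stuck-at-0] → 0 — eliminated
  U4 inverted output: U1=0, U2=1, U3=0, U4=1 [inverted output] → 1 — matches
Only U4 inverted output reproduces the observed 1.

U4 inverted output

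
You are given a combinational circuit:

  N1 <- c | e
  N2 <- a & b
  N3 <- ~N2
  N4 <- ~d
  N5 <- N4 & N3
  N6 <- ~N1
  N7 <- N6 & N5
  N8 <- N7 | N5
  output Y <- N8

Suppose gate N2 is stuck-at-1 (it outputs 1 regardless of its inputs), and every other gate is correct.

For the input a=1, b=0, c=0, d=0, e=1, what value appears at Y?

Propagate with N2 forced: N1=1, N2=1 [stuck-at-1], N3=0, N4=1, N5=0, N6=0, N7=0, N8=0.
So Y = 0. (Without the fault it would be 1.)

0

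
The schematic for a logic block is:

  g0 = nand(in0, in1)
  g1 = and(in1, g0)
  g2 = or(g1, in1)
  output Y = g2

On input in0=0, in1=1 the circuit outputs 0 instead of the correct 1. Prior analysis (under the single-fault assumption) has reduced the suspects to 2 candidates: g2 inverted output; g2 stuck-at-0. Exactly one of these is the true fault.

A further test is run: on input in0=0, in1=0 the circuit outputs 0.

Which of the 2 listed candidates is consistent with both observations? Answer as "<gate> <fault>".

Evaluate each candidate on input in0=0, in1=0:
  g2 inverted output: g0=1, g1=0, g2=1 [inverted output] → 1 — eliminated
  g2 stuck-at-0: g0=1, g1=0, g2=0 [stuck-at-0] → 0 — matches
Only g2 stuck-at-0 reproduces the observed 0.

g2 stuck-at-0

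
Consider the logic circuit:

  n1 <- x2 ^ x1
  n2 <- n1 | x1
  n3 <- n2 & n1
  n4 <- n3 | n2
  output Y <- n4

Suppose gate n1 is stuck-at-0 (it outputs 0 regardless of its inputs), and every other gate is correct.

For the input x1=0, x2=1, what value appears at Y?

Propagate with n1 forced: n1=0 [stuck-at-0], n2=0, n3=0, n4=0.
So Y = 0. (Without the fault it would be 1.)

0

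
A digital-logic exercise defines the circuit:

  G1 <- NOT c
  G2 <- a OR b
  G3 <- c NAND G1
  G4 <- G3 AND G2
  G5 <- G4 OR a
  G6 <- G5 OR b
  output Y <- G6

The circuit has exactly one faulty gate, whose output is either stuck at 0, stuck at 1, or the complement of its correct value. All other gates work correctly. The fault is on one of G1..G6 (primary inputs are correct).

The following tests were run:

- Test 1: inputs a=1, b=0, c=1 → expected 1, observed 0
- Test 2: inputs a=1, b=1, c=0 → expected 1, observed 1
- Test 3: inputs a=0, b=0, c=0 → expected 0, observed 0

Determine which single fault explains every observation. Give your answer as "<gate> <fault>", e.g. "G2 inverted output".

Fault-free values for test 1 (a=1, b=0, c=1): G1=0, G2=1, G3=1, G4=1, G5=1, G6=1, giving Y=1. Observed 0.
Test 1: faults giving observed 0 are {G5 stuck-at-0, G5 inverted output, G6 stuck-at-0, G6 inverted output}.
Test 2 (a=1, b=1, c=0): fault-free G1=1, G2=1, G3=1, G4=1, G5=1, G6=1 → 1; observed 1. Eliminates G6 stuck-at-0, G6 inverted output.
Test 3 (a=0, b=0, c=0): fault-free G1=1, G2=0, G3=1, G4=0, G5=0, G6=0 → 0; observed 0. Eliminates G5 inverted output.
Only G5 stuck-at-0 is consistent with every test.

G5 stuck-at-0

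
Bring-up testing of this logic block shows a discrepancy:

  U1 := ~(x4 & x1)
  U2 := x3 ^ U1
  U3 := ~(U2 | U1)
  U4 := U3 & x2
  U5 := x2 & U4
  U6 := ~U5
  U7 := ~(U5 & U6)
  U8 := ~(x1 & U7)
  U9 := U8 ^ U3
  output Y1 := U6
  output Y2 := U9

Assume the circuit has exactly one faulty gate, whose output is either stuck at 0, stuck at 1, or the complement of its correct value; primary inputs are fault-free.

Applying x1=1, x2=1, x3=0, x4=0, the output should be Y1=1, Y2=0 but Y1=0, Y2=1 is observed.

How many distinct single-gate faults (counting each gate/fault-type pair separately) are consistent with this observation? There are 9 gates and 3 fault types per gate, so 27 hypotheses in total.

Fault-free: U1=1, U2=1, U3=0, U4=0, U5=0, U6=1, U7=1, U8=0, U9=0 → Y1=1, Y2=0. Observed Y1=0, Y2=1.
  U1: stuck-at-0, inverted output ✓; others ✗
  U2: none of the 3 fault types match ✗
  U3: stuck-at-1, inverted output ✓; others ✗
  U4: none of the 3 fault types match ✗
  U5: none of the 3 fault types match ✗
  U6: none of the 3 fault types match ✗
  U7: none of the 3 fault types match ✗
  U8: none of the 3 fault types match ✗
  U9: none of the 3 fault types match ✗
Consistent faults: {U1 stuck-at-0, U1 inverted output, U3 stuck-at-1, U3 inverted output} — 4 in all.

4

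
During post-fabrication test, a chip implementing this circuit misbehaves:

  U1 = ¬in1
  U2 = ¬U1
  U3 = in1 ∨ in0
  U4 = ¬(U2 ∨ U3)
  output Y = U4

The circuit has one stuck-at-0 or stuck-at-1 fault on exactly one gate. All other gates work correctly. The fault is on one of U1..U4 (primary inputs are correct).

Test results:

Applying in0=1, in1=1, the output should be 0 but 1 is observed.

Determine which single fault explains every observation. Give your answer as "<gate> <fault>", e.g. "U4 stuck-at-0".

U4 stuck-at-1

Fault-free values for test 1 (in0=1, in1=1): U1=0, U2=1, U3=1, U4=0, giving Y=0. Observed 1.
Test 1: faults giving observed 1 are {U4 stuck-at-1}.
Only U4 stuck-at-1 is consistent with every test.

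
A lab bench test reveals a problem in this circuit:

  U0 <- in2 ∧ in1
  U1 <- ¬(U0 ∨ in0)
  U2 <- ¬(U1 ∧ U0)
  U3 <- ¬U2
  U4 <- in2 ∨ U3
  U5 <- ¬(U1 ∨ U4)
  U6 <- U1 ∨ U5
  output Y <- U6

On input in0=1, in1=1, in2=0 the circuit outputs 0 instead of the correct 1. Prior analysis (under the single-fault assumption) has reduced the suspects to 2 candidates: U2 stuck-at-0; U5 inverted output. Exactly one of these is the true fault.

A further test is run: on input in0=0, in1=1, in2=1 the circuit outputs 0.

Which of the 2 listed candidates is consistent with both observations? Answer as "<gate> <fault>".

Evaluate each candidate on input in0=0, in1=1, in2=1:
  U2 stuck-at-0: U0=1, U1=0, U2=0 [stuck-at-0], U3=1, U4=1, U5=0, U6=0 → 0 — matches
  U5 inverted output: U0=1, U1=0, U2=1, U3=0, U4=1, U5=1 [inverted output], U6=1 → 1 — eliminated
Only U2 stuck-at-0 reproduces the observed 0.

U2 stuck-at-0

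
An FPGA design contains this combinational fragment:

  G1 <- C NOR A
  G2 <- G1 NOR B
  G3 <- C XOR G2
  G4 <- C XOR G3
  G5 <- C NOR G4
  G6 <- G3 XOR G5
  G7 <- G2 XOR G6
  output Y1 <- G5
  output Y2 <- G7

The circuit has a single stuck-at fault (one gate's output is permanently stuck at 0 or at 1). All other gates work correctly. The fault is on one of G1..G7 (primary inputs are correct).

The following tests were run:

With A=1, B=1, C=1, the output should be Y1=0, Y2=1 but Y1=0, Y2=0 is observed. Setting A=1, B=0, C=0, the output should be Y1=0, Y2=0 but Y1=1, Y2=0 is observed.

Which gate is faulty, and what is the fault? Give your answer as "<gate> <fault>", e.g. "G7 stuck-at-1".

G3 stuck-at-0

Fault-free values for test 1 (A=1, B=1, C=1): G1=0, G2=0, G3=1, G4=0, G5=0, G6=1, G7=1, giving Y1=0, Y2=1. Observed Y1=0, Y2=0.
Test 1: faults giving observed Y1=0, Y2=0 are {G3 stuck-at-0, G6 stuck-at-0, G7 stuck-at-0}.
Test 2 (A=1, B=0, C=0): fault-free G1=0, G2=1, G3=1, G4=1, G5=0, G6=1, G7=0 → Y1=0, Y2=0; observed Y1=1, Y2=0. Eliminates G6 stuck-at-0, G7 stuck-at-0.
Only G3 stuck-at-0 is consistent with every test.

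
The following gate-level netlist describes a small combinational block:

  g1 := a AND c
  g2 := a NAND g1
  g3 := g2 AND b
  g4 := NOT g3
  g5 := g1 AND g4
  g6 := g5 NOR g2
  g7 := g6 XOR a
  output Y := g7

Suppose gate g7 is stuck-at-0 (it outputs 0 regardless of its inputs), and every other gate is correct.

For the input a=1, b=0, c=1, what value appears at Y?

Propagate with g7 forced: g1=1, g2=0, g3=0, g4=1, g5=1, g6=0, g7=0 [stuck-at-0].
So Y = 0. (Without the fault it would be 1.)

0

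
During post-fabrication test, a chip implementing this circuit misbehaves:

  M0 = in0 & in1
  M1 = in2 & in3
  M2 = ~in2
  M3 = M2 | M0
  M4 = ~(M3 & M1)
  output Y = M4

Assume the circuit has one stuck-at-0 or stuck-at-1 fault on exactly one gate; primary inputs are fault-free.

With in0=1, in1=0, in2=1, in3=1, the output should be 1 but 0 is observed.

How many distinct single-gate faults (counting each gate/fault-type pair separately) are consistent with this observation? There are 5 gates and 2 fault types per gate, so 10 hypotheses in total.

4

Fault-free: M0=0, M1=1, M2=0, M3=0, M4=1 → 1. Observed 0.
  M0 stuck-at-0: output 1 ✗
  M0 stuck-at-1: output 0 ✓
  M1 stuck-at-0: output 1 ✗
  M1 stuck-at-1: output 1 ✗
  M2 stuck-at-0: output 1 ✗
  M2 stuck-at-1: output 0 ✓
  M3 stuck-at-0: output 1 ✗
  M3 stuck-at-1: output 0 ✓
  M4 stuck-at-0: output 0 ✓
  M4 stuck-at-1: output 1 ✗
Consistent faults: {M0 stuck-at-1, M2 stuck-at-1, M3 stuck-at-1, M4 stuck-at-0} — 4 in all.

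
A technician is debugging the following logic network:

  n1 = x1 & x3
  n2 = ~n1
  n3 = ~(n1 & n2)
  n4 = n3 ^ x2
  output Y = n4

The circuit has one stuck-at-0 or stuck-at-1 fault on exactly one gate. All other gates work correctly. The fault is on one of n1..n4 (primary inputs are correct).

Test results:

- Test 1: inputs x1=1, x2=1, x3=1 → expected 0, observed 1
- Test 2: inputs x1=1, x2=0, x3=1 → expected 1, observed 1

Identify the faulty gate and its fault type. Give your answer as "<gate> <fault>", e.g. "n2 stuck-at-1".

n4 stuck-at-1

Fault-free values for test 1 (x1=1, x2=1, x3=1): n1=1, n2=0, n3=1, n4=0, giving Y=0. Observed 1.
Test 1: faults giving observed 1 are {n2 stuck-at-1, n3 stuck-at-0, n4 stuck-at-1}.
Test 2 (x1=1, x2=0, x3=1): fault-free n1=1, n2=0, n3=1, n4=1 → 1; observed 1. Eliminates n2 stuck-at-1, n3 stuck-at-0.
Only n4 stuck-at-1 is consistent with every test.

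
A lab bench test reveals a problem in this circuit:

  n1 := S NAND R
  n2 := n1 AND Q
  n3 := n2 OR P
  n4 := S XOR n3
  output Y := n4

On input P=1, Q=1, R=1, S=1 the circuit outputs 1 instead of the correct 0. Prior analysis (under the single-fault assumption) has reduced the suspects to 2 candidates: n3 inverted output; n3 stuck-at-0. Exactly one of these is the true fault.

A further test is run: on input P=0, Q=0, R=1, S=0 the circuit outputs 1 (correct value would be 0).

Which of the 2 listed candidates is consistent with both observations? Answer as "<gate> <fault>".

n3 inverted output

Evaluate each candidate on input P=0, Q=0, R=1, S=0:
  n3 inverted output: n1=1, n2=0, n3=1 [inverted output], n4=1 → 1 — matches
  n3 stuck-at-0: n1=1, n2=0, n3=0 [stuck-at-0], n4=0 → 0 — eliminated
Only n3 inverted output reproduces the observed 1.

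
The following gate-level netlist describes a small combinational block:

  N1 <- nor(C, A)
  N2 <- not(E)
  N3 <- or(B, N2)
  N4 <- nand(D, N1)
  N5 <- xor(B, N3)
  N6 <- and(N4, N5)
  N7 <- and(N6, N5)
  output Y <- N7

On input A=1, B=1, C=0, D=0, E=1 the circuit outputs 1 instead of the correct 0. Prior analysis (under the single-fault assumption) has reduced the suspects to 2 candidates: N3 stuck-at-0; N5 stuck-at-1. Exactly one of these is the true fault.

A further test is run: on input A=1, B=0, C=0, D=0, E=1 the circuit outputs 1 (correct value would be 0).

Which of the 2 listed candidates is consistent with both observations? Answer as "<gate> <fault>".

N5 stuck-at-1

Evaluate each candidate on input A=1, B=0, C=0, D=0, E=1:
  N3 stuck-at-0: N1=0, N2=0, N3=0 [stuck-at-0], N4=1, N5=0, N6=0, N7=0 → 0 — eliminated
  N5 stuck-at-1: N1=0, N2=0, N3=0, N4=1, N5=1 [stuck-at-1], N6=1, N7=1 → 1 — matches
Only N5 stuck-at-1 reproduces the observed 1.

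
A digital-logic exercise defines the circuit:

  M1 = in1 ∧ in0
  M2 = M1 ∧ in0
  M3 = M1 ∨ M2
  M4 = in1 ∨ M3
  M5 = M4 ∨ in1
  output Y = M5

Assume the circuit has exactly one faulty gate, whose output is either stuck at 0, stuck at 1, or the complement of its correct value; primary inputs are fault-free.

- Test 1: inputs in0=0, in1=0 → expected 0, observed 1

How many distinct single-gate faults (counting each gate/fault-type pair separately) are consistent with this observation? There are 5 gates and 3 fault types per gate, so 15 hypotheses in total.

Fault-free: M1=0, M2=0, M3=0, M4=0, M5=0 → 0. Observed 1.
  M1: stuck-at-1, inverted output ✓; others ✗
  M2: stuck-at-1, inverted output ✓; others ✗
  M3: stuck-at-1, inverted output ✓; others ✗
  M4: stuck-at-1, inverted output ✓; others ✗
  M5: stuck-at-1, inverted output ✓; others ✗
Consistent faults: {M1 stuck-at-1, M1 inverted output, M2 stuck-at-1, M2 inverted output, M3 stuck-at-1, M3 inverted output, M4 stuck-at-1, M4 inverted output, M5 stuck-at-1, M5 inverted output} — 10 in all.

10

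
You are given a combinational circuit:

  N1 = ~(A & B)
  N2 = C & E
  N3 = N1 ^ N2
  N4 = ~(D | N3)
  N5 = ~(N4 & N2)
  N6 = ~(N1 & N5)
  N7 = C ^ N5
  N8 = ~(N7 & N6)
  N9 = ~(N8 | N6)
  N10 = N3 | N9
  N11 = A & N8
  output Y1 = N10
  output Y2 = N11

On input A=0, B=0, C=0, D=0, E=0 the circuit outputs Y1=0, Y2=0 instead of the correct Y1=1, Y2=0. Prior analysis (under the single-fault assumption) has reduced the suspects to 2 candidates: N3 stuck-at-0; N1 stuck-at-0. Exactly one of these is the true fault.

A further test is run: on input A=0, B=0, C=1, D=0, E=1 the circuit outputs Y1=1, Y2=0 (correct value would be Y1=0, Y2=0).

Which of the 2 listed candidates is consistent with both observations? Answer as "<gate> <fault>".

Evaluate each candidate on input A=0, B=0, C=1, D=0, E=1:
  N3 stuck-at-0: N1=1, N2=1, N3=0 [stuck-at-0], N4=1, N5=0, N6=1, N7=1, N8=0, N9=0, N10=0, N11=0 → Y1=0, Y2=0 — eliminated
  N1 stuck-at-0: N1=0 [stuck-at-0], N2=1, N3=1, N4=0, N5=1, N6=1, N7=0, N8=1, N9=0, N10=1, N11=0 → Y1=1, Y2=0 — matches
Only N1 stuck-at-0 reproduces the observed Y1=1, Y2=0.

N1 stuck-at-0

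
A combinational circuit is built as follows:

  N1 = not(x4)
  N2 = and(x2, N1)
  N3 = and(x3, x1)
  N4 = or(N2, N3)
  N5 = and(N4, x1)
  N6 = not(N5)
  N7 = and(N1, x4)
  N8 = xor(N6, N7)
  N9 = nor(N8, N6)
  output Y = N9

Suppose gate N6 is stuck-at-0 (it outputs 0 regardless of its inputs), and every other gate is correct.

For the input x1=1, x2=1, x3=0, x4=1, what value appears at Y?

Propagate with N6 forced: N1=0, N2=0, N3=0, N4=0, N5=0, N6=0 [stuck-at-0], N7=0, N8=0, N9=1.
So Y = 1. (Without the fault it would be 0.)

1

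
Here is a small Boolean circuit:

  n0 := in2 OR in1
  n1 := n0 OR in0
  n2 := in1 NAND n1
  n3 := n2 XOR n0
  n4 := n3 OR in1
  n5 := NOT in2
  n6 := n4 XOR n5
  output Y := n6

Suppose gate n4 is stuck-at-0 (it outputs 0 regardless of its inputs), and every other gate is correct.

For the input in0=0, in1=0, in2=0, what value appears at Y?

1

Propagate with n4 forced: n0=0, n1=0, n2=1, n3=1, n4=0 [stuck-at-0], n5=1, n6=1.
So Y = 1. (Without the fault it would be 0.)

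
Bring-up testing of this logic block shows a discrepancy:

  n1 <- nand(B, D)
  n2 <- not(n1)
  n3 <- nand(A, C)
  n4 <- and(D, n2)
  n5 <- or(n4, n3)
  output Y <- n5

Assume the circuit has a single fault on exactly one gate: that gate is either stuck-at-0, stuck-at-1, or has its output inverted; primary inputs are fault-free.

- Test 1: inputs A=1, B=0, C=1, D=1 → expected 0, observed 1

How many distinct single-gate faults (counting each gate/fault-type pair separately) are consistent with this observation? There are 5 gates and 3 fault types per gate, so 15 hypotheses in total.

10

Fault-free: n1=1, n2=0, n3=0, n4=0, n5=0 → 0. Observed 1.
  n1: stuck-at-0, inverted output ✓; others ✗
  n2: stuck-at-1, inverted output ✓; others ✗
  n3: stuck-at-1, inverted output ✓; others ✗
  n4: stuck-at-1, inverted output ✓; others ✗
  n5: stuck-at-1, inverted output ✓; others ✗
Consistent faults: {n1 stuck-at-0, n1 inverted output, n2 stuck-at-1, n2 inverted output, n3 stuck-at-1, n3 inverted output, n4 stuck-at-1, n4 inverted output, n5 stuck-at-1, n5 inverted output} — 10 in all.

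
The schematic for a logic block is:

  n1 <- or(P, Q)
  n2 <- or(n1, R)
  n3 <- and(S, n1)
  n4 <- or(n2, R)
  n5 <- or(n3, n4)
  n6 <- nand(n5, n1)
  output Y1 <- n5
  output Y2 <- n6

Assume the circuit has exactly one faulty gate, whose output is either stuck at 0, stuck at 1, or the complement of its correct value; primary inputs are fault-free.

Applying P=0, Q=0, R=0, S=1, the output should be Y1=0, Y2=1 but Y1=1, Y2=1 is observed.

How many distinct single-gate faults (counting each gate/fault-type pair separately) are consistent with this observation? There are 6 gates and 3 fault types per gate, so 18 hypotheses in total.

8

Fault-free: n1=0, n2=0, n3=0, n4=0, n5=0, n6=1 → Y1=0, Y2=1. Observed Y1=1, Y2=1.
  n1: none of the 3 fault types match ✗
  n2: stuck-at-1, inverted output ✓; others ✗
  n3: stuck-at-1, inverted output ✓; others ✗
  n4: stuck-at-1, inverted output ✓; others ✗
  n5: stuck-at-1, inverted output ✓; others ✗
  n6: none of the 3 fault types match ✗
Consistent faults: {n2 stuck-at-1, n2 inverted output, n3 stuck-at-1, n3 inverted output, n4 stuck-at-1, n4 inverted output, n5 stuck-at-1, n5 inverted output} — 8 in all.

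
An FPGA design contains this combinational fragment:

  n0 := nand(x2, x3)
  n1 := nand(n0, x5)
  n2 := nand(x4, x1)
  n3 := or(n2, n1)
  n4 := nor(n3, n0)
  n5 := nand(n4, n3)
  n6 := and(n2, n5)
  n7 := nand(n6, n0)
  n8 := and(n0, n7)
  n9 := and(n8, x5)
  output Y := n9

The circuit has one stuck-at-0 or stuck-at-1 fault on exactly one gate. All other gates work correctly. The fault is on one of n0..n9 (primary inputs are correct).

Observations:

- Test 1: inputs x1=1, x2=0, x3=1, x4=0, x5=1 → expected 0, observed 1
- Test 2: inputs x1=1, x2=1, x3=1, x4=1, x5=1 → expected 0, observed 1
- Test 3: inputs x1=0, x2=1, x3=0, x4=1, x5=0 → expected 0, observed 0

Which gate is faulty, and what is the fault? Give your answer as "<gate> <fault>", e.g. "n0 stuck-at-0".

Fault-free values for test 1 (x1=1, x2=0, x3=1, x4=0, x5=1): n0=1, n1=0, n2=1, n3=1, n4=0, n5=1, n6=1, n7=0, n8=0, n9=0, giving Y=0. Observed 1.
Test 1: faults giving observed 1 are {n2 stuck-at-0, n4 stuck-at-1, n5 stuck-at-0, n6 stuck-at-0, n7 stuck-at-1, n8 stuck-at-1, n9 stuck-at-1}.
Test 2 (x1=1, x2=1, x3=1, x4=1, x5=1): fault-free n0=0, n1=1, n2=0, n3=1, n4=0, n5=1, n6=0, n7=1, n8=0, n9=0 → 0; observed 1. Eliminates n2 stuck-at-0, n4 stuck-at-1, n5 stuck-at-0, n6 stuck-at-0, n7 stuck-at-1.
Test 3 (x1=0, x2=1, x3=0, x4=1, x5=0): fault-free n0=1, n1=1, n2=1, n3=1, n4=0, n5=1, n6=1, n7=0, n8=0, n9=0 → 0; observed 0. Eliminates n9 stuck-at-1.
Only n8 stuck-at-1 is consistent with every test.

n8 stuck-at-1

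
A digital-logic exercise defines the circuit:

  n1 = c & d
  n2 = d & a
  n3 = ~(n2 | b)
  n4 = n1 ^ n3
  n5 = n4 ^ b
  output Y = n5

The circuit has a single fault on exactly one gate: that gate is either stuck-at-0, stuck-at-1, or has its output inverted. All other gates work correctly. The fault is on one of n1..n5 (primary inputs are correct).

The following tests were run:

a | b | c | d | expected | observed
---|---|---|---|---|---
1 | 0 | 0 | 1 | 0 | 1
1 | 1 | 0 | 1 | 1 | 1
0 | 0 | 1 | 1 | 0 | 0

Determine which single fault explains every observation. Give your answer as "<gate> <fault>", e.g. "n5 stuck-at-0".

Fault-free values for test 1 (a=1, b=0, c=0, d=1): n1=0, n2=1, n3=0, n4=0, n5=0, giving Y=0. Observed 1.
Test 1: faults giving observed 1 are {n1 stuck-at-1, n1 inverted output, n2 stuck-at-0, n2 inverted output, n3 stuck-at-1, n3 inverted output, n4 stuck-at-1, n4 inverted output, n5 stuck-at-1, n5 inverted output}.
Test 2 (a=1, b=1, c=0, d=1): fault-free n1=0, n2=1, n3=0, n4=0, n5=1 → 1; observed 1. Eliminates n1 stuck-at-1, n1 inverted output, n3 stuck-at-1, n3 inverted output, n4 stuck-at-1, n4 inverted output, n5 inverted output.
Test 3 (a=0, b=0, c=1, d=1): fault-free n1=1, n2=0, n3=1, n4=0, n5=0 → 0; observed 0. Eliminates n2 inverted output, n5 stuck-at-1.
Only n2 stuck-at-0 is consistent with every test.

n2 stuck-at-0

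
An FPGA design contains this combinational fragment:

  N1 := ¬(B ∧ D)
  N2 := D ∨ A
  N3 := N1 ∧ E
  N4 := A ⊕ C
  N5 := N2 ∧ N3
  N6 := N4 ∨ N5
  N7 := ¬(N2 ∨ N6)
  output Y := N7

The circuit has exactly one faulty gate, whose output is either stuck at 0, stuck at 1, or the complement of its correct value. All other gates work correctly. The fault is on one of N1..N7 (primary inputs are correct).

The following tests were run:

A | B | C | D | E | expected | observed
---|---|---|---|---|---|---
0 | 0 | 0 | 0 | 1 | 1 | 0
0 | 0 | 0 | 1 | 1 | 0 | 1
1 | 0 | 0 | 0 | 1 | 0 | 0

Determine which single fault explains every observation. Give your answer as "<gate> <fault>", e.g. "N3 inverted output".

Fault-free values for test 1 (A=0, B=0, C=0, D=0, E=1): N1=1, N2=0, N3=1, N4=0, N5=0, N6=0, N7=1, giving Y=1. Observed 0.
Test 1: faults giving observed 0 are {N2 stuck-at-1, N2 inverted output, N4 stuck-at-1, N4 inverted output, N5 stuck-at-1, N5 inverted output, N6 stuck-at-1, N6 inverted output, N7 stuck-at-0, N7 inverted output}.
Test 2 (A=0, B=0, C=0, D=1, E=1): fault-free N1=1, N2=1, N3=1, N4=0, N5=1, N6=1, N7=0 → 0; observed 1. Eliminates N2 stuck-at-1, N4 stuck-at-1, N4 inverted output, N5 stuck-at-1, N5 inverted output, N6 stuck-at-1, N6 inverted output, N7 stuck-at-0.
Test 3 (A=1, B=0, C=0, D=0, E=1): fault-free N1=1, N2=1, N3=1, N4=1, N5=1, N6=1, N7=0 → 0; observed 0. Eliminates N7 inverted output.
Only N2 inverted output is consistent with every test.

N2 inverted output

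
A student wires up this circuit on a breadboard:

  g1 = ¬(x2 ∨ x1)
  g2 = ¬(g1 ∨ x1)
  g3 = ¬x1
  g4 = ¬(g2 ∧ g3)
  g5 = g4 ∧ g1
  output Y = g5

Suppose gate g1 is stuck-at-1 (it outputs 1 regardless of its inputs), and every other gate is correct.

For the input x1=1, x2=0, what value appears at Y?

1

Propagate with g1 forced: g1=1 [stuck-at-1], g2=0, g3=0, g4=1, g5=1.
So Y = 1. (Without the fault it would be 0.)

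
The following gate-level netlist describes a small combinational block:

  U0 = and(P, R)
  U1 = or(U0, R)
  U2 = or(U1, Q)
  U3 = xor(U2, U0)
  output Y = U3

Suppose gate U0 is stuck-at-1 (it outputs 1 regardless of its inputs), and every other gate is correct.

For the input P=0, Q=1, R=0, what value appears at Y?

Propagate with U0 forced: U0=1 [stuck-at-1], U1=1, U2=1, U3=0.
So Y = 0. (Without the fault it would be 1.)

0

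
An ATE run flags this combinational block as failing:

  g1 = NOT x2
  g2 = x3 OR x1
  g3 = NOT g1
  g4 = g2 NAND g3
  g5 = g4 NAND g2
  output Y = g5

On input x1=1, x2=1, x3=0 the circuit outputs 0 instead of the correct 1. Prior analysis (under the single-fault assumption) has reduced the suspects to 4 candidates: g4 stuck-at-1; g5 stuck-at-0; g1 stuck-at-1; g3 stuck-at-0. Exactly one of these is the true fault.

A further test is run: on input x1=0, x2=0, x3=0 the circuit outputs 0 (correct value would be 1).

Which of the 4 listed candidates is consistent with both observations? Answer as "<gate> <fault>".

g5 stuck-at-0

Evaluate each candidate on input x1=0, x2=0, x3=0:
  g4 stuck-at-1: g1=1, g2=0, g3=0, g4=1 [stuck-at-1], g5=1 → 1 — eliminated
  g5 stuck-at-0: g1=1, g2=0, g3=0, g4=1, g5=0 [stuck-at-0] → 0 — matches
  g1 stuck-at-1: g1=1 [stuck-at-1], g2=0, g3=0, g4=1, g5=1 → 1 — eliminated
  g3 stuck-at-0: g1=1, g2=0, g3=0 [stuck-at-0], g4=1, g5=1 → 1 — eliminated
Only g5 stuck-at-0 reproduces the observed 0.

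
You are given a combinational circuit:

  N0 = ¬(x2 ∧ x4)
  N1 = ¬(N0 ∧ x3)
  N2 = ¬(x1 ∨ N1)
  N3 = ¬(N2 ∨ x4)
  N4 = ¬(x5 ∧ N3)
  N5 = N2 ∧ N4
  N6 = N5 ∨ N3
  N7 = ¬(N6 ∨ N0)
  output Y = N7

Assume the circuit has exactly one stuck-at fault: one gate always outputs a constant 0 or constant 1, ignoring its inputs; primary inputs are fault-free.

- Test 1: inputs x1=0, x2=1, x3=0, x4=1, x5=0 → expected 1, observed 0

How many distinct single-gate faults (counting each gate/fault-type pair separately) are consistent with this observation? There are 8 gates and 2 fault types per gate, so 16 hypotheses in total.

7

Fault-free: N0=0, N1=1, N2=0, N3=0, N4=1, N5=0, N6=0, N7=1 → 1. Observed 0.
  N0: stuck-at-1 ✓; others ✗
  N1: stuck-at-0 ✓; others ✗
  N2: stuck-at-1 ✓; others ✗
  N3: stuck-at-1 ✓; others ✗
  N4: none of the 2 fault types match ✗
  N5: stuck-at-1 ✓; others ✗
  N6: stuck-at-1 ✓; others ✗
  N7: stuck-at-0 ✓; others ✗
Consistent faults: {N0 stuck-at-1, N1 stuck-at-0, N2 stuck-at-1, N3 stuck-at-1, N5 stuck-at-1, N6 stuck-at-1, N7 stuck-at-0} — 7 in all.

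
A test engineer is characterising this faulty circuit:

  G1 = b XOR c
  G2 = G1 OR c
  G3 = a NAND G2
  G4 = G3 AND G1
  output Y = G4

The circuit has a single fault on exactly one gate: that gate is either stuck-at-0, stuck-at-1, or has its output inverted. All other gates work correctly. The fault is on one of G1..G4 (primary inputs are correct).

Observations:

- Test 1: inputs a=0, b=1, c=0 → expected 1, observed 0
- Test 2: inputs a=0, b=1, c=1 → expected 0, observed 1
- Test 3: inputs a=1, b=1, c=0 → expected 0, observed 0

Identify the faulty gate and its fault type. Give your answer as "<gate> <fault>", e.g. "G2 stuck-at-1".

Fault-free values for test 1 (a=0, b=1, c=0): G1=1, G2=1, G3=1, G4=1, giving Y=1. Observed 0.
Test 1: faults giving observed 0 are {G1 stuck-at-0, G1 inverted output, G3 stuck-at-0, G3 inverted output, G4 stuck-at-0, G4 inverted output}.
Test 2 (a=0, b=1, c=1): fault-free G1=0, G2=1, G3=1, G4=0 → 0; observed 1. Eliminates G1 stuck-at-0, G3 stuck-at-0, G3 inverted output, G4 stuck-at-0.
Test 3 (a=1, b=1, c=0): fault-free G1=1, G2=1, G3=0, G4=0 → 0; observed 0. Eliminates G4 inverted output.
Only G1 inverted output is consistent with every test.

G1 inverted output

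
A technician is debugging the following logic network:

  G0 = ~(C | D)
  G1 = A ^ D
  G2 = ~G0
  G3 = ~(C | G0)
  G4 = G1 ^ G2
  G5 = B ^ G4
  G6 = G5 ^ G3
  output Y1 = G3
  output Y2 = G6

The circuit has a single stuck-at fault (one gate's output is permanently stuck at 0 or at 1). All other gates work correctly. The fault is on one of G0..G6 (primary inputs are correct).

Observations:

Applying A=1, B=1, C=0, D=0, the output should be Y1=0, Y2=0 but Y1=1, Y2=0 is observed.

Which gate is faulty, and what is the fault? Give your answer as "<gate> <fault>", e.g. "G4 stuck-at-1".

Fault-free values for test 1 (A=1, B=1, C=0, D=0): G0=1, G1=1, G2=0, G3=0, G4=1, G5=0, G6=0, giving Y1=0, Y2=0. Observed Y1=1, Y2=0.
Test 1: faults giving observed Y1=1, Y2=0 are {G0 stuck-at-0}.
Only G0 stuck-at-0 is consistent with every test.

G0 stuck-at-0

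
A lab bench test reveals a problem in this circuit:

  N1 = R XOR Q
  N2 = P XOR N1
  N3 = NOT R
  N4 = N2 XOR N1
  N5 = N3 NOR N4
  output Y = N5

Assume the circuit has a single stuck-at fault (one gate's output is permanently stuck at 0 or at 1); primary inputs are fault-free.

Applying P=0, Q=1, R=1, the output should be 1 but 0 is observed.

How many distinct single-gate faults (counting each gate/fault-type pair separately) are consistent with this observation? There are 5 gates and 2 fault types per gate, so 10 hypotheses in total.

4

Fault-free: N1=0, N2=0, N3=0, N4=0, N5=1 → 1. Observed 0.
  N1 stuck-at-0: output 1 ✗
  N1 stuck-at-1: output 1 ✗
  N2 stuck-at-0: output 1 ✗
  N2 stuck-at-1: output 0 ✓
  N3 stuck-at-0: output 1 ✗
  N3 stuck-at-1: output 0 ✓
  N4 stuck-at-0: output 1 ✗
  N4 stuck-at-1: output 0 ✓
  N5 stuck-at-0: output 0 ✓
  N5 stuck-at-1: output 1 ✗
Consistent faults: {N2 stuck-at-1, N3 stuck-at-1, N4 stuck-at-1, N5 stuck-at-0} — 4 in all.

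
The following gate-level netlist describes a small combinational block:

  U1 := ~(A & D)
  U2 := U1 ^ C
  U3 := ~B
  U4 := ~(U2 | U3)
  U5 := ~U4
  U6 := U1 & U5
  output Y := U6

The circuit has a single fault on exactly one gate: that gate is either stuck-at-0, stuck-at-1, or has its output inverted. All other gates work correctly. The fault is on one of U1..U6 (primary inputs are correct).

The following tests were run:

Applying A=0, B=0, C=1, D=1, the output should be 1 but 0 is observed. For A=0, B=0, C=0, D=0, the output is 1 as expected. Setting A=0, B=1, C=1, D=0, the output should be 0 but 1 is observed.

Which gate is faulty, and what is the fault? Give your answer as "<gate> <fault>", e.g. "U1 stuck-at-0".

Fault-free values for test 1 (A=0, B=0, C=1, D=1): U1=1, U2=0, U3=1, U4=0, U5=1, U6=1, giving Y=1. Observed 0.
Test 1: faults giving observed 0 are {U1 stuck-at-0, U1 inverted output, U3 stuck-at-0, U3 inverted output, U4 stuck-at-1, U4 inverted output, U5 stuck-at-0, U5 inverted output, U6 stuck-at-0, U6 inverted output}.
Test 2 (A=0, B=0, C=0, D=0): fault-free U1=1, U2=1, U3=1, U4=0, U5=1, U6=1 → 1; observed 1. Eliminates U1 stuck-at-0, U1 inverted output, U4 stuck-at-1, U4 inverted output, U5 stuck-at-0, U5 inverted output, U6 stuck-at-0, U6 inverted output.
Test 3 (A=0, B=1, C=1, D=0): fault-free U1=1, U2=0, U3=0, U4=1, U5=0, U6=0 → 0; observed 1. Eliminates U3 stuck-at-0.
Only U3 inverted output is consistent with every test.

U3 inverted output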